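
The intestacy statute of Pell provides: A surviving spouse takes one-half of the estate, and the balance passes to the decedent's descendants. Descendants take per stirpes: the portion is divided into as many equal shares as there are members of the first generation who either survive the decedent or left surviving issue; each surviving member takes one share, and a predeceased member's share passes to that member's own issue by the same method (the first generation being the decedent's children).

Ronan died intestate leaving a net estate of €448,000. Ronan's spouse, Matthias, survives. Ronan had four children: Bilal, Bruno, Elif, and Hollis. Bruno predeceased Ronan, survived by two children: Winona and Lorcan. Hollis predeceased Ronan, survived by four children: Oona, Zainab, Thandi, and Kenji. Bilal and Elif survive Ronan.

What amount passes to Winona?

Winona receives €28,000.

Matthias takes one-half of €448,000 = €224,000. The remaining €224,000 passes to the descendants.
The descendants' portion (€224,000) is divided into 4 shares of €56,000: Bilal and Elif each take €56,000; Bruno's €56,000 share passes to Bruno's issue; Hollis's €56,000 share passes to Hollis's issue.
Bruno's share (€56,000) is divided into 2 shares of €28,000: Winona and Lorcan each take €28,000.
Hollis's share (€56,000) is divided into 4 shares of €14,000: Oona, Zainab, Thandi, and Kenji each take €14,000.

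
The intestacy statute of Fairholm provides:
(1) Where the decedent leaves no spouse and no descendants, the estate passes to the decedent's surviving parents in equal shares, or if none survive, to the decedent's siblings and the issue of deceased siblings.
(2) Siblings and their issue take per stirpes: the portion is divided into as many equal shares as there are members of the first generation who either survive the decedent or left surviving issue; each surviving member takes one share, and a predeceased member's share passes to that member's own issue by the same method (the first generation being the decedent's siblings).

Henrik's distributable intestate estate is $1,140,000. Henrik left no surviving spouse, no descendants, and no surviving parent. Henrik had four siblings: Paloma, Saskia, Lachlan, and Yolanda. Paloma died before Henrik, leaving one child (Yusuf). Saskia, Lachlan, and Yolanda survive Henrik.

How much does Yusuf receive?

The entire $1,140,000 passes to the siblings and their issue.
That amount ($1,140,000) is divided into 4 shares of $285,000: Saskia, Lachlan, and Yolanda each take $285,000; Paloma's $285,000 share passes to Paloma's issue.
Paloma's share ($285,000) passes entirely to Yusuf.

Yusuf receives $285,000.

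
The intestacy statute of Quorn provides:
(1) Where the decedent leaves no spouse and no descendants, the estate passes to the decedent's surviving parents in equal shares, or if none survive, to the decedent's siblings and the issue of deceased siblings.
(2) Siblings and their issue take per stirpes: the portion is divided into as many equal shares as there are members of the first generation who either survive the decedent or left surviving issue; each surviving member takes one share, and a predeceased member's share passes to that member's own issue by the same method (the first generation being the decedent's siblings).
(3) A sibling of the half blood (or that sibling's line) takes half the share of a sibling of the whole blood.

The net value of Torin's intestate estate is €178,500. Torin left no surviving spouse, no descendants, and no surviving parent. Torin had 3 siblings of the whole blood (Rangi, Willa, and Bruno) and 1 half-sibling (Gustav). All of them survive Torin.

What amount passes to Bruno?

The entire €178,500 passes to the siblings and their issue.
Counting each half-blood sibling's line as half a unit, there are 7/2 units in €178,500, so one unit is €51,000. Whole-blood lines (Rangi, Willa, and Bruno) take €51,000 each; half-blood lines (Gustav) take €25,500 each.

Bruno receives €51,000.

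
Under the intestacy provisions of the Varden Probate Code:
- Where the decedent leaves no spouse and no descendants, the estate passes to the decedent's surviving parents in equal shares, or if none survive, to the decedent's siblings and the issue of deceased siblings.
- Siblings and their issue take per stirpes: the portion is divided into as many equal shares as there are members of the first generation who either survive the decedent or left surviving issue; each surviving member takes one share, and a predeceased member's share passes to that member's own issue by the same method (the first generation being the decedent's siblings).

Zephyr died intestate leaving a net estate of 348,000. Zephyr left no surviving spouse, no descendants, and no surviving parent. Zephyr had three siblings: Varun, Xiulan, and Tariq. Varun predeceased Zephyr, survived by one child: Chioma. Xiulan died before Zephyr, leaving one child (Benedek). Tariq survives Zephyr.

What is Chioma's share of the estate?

Chioma receives 116,000.

The entire 348,000 passes to the siblings and their issue.
That amount (348,000) is divided into 3 shares of 116,000: Tariq takes 116,000; Varun's 116,000 share passes to Varun's issue; Xiulan's 116,000 share passes to Xiulan's issue.
Varun's share (116,000) passes entirely to Chioma.
Xiulan's share (116,000) passes entirely to Benedek.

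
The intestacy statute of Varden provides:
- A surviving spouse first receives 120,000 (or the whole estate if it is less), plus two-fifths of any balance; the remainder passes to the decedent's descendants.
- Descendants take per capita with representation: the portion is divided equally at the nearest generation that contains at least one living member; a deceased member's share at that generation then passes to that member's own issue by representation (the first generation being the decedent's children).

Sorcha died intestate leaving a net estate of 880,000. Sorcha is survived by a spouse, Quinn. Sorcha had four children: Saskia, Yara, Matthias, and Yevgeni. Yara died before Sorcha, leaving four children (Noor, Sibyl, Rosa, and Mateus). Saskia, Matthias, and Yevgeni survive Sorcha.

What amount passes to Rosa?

Quinn first takes 120,000, leaving a balance of 760,000. Quinn then takes two-fifths of the balance (304,000), for a total of 424,000. The remaining 456,000 passes to the descendants.
The descendants' portion (456,000) is divided into 4 shares of 114,000: Saskia, Matthias, and Yevgeni each take 114,000; Yara's 114,000 share passes to Yara's issue.
Yara's share (114,000) is divided into 4 shares of 28,500: Noor, Sibyl, Rosa, and Mateus each take 28,500.

Rosa receives 28,500.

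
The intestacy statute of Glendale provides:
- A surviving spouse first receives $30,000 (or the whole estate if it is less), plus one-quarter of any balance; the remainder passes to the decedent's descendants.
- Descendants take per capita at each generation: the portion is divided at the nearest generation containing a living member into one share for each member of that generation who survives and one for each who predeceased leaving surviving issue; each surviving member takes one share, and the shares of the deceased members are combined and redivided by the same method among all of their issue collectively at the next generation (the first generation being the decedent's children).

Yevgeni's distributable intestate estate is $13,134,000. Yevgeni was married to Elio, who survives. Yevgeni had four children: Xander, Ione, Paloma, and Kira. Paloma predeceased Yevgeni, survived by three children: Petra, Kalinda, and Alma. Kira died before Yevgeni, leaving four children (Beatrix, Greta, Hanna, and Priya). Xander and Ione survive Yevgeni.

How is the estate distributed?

Elio: $3,306,000; Xander: $2,457,000; Ione: $2,457,000; Petra: $702,000; Kalinda: $702,000; Alma: $702,000; Beatrix: $702,000; Greta: $702,000; Hanna: $702,000; Priya: $702,000

Elio first takes $30,000, leaving a balance of $13,104,000. Elio then takes one-quarter of the balance ($3,276,000), for a total of $3,306,000. The remaining $9,828,000 passes to the descendants.
The descendants' portion ($9,828,000) is divided at the children's generation into 4 shares of $2,457,000. Xander and Ione each take $2,457,000. The 2 shares of the deceased (Paloma and Kira) are combined into a pool of $4,914,000.
That pool ($4,914,000) is divided at the grandchildren's generation equally among Petra, Kalinda, Alma, Beatrix, Greta, Hanna, and Priya: $702,000 each.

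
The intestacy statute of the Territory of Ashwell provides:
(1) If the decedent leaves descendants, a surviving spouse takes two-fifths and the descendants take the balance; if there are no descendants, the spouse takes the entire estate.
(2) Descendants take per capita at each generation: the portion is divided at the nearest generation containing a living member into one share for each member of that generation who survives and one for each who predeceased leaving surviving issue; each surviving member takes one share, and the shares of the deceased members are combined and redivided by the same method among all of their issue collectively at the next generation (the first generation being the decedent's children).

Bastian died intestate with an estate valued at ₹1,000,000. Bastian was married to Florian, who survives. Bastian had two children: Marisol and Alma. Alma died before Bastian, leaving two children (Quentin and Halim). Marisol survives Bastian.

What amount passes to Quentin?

Quentin receives ₹150,000.

Florian takes two-fifths of ₹1,000,000 = ₹400,000. The remaining ₹600,000 passes to the descendants.
The descendants' portion (₹600,000) is divided at the children's generation into 2 shares of ₹300,000. Marisol takes ₹300,000. The remaining share for the deceased Alma (₹300,000) is carried to the next generation.
That pool (₹300,000) is divided at the grandchildren's generation equally among Quentin and Halim: ₹150,000 each.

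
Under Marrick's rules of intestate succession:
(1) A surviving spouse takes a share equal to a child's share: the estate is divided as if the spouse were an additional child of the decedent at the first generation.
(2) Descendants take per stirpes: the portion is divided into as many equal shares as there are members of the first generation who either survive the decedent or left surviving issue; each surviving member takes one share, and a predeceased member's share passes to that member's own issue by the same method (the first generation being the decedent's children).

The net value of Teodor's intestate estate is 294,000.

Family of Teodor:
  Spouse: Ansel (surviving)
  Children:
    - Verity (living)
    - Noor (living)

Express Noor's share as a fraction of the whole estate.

The spouse counts as an additional share at the children's level, so there are 3 primary shares of 98,000. Ansel takes one such share (98,000).
The children's combined portion (196,000) is divided into 2 shares of 98,000: Verity and Noor each take 98,000.

Noor receives 1/3 of the estate.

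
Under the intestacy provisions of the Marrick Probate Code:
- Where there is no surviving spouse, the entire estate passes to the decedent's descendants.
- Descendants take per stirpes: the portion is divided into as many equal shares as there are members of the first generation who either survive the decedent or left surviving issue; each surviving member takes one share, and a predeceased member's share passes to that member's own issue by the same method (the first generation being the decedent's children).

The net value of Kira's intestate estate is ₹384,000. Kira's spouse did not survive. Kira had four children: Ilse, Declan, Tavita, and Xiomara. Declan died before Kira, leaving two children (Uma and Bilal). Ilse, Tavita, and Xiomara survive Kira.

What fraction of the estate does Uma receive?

The entire ₹384,000 passes to the descendants.
That amount (₹384,000) is divided into 4 shares of ₹96,000: Ilse, Tavita, and Xiomara each take ₹96,000; Declan's ₹96,000 share passes to Declan's issue.
Declan's share (₹96,000) is divided into 2 shares of ₹48,000: Uma and Bilal each take ₹48,000.

Uma receives 1/8 of the estate.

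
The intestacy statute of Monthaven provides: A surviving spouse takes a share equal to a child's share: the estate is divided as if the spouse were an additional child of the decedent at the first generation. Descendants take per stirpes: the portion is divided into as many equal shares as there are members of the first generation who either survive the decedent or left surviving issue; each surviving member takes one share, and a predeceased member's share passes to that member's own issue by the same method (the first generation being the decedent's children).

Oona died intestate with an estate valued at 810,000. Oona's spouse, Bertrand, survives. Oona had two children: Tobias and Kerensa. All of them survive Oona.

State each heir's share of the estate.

The spouse counts as an additional share at the children's level, so there are 3 primary shares of 270,000. Bertrand takes one such share (270,000).
The children's combined portion (540,000) is divided into 2 shares of 270,000: Tobias and Kerensa each take 270,000.

Bertrand: 270,000; Tobias: 270,000; Kerensa: 270,000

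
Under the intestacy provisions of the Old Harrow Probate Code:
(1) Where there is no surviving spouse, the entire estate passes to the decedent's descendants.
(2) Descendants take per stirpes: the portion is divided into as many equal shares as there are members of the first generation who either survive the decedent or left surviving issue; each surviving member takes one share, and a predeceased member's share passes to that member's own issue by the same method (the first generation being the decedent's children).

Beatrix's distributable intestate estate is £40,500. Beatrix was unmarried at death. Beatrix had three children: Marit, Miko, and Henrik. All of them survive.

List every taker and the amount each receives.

The entire £40,500 passes to the descendants.
That amount (£40,500) is divided into 3 shares of £13,500: Marit, Miko, and Henrik each take £13,500.

Marit: £13,500; Miko: £13,500; Henrik: £13,500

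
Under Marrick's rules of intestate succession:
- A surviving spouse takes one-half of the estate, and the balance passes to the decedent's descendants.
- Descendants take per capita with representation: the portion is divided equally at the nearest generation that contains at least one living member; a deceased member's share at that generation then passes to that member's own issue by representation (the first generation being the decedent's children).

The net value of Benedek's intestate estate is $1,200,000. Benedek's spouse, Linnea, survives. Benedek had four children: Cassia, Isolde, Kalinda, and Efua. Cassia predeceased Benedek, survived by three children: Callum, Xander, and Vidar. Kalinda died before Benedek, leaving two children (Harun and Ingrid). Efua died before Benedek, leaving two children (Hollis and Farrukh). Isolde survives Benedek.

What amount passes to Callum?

Linnea takes one-half of $1,200,000 = $600,000. The remaining $600,000 passes to the descendants.
The descendants' portion ($600,000) is divided into 4 shares of $150,000: Isolde takes $150,000; Cassia's $150,000 share passes to Cassia's issue; Kalinda's $150,000 share passes to Kalinda's issue; Efua's $150,000 share passes to Efua's issue.
Cassia's share ($150,000) is divided into 3 shares of $50,000: Callum, Xander, and Vidar each take $50,000.
Kalinda's share ($150,000) is divided into 2 shares of $75,000: Harun and Ingrid each take $75,000.
Efua's share ($150,000) is divided into 2 shares of $75,000: Hollis and Farrukh each take $75,000.

Callum receives $50,000.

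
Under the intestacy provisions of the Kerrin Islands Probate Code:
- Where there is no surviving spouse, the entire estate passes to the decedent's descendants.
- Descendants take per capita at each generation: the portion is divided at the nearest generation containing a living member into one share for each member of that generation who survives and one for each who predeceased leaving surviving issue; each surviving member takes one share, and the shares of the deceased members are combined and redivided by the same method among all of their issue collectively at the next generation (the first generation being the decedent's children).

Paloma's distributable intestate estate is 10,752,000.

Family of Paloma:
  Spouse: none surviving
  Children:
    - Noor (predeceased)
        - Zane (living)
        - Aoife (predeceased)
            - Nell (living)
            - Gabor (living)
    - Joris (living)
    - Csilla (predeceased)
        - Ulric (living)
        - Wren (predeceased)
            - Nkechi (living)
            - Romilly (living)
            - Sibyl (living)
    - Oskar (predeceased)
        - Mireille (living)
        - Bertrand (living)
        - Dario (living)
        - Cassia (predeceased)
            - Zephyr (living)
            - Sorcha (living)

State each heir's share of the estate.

The entire 10,752,000 passes to the descendants.
That amount (10,752,000) is divided at the children's generation into 4 shares of 2,688,000. Joris takes 2,688,000. The 3 shares of the deceased (Noor, Csilla, and Oskar) are combined into a pool of 8,064,000.
That pool (8,064,000) is divided at the grandchildren's generation into 8 shares of 1,008,000. Zane, Ulric, Mireille, Bertrand, and Dario each take 1,008,000. The 3 shares of the deceased (Aoife, Wren, and Cassia) are combined into a pool of 3,024,000.
That pool (3,024,000) is divided at the great-grandchildren's generation equally among Nell, Gabor, Nkechi, Romilly, Sibyl, Zephyr, and Sorcha: 432,000 each.

Zane: 1,008,000; Nell: 432,000; Gabor: 432,000; Joris: 2,688,000; Ulric: 1,008,000; Nkechi: 432,000; Romilly: 432,000; Sibyl: 432,000; Mireille: 1,008,000; Bertrand: 1,008,000; Dario: 1,008,000; Zephyr: 432,000; Sorcha: 432,000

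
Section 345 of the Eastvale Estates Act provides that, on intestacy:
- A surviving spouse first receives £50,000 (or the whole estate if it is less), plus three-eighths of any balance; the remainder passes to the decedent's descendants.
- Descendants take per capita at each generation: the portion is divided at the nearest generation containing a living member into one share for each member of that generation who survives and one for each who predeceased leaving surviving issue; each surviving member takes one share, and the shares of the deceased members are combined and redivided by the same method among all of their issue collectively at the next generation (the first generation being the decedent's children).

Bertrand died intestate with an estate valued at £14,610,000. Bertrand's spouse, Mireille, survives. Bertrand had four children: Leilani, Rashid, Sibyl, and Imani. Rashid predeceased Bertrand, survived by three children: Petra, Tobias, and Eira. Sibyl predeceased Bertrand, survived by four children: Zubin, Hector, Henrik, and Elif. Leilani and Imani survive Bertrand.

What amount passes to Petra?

Mireille first takes £50,000, leaving a balance of £14,560,000. Mireille then takes three-eighths of the balance (£5,460,000), for a total of £5,510,000. The remaining £9,100,000 passes to the descendants.
The descendants' portion (£9,100,000) is divided at the children's generation into 4 shares of £2,275,000. Leilani and Imani each take £2,275,000. The 2 shares of the deceased (Rashid and Sibyl) are combined into a pool of £4,550,000.
That pool (£4,550,000) is divided at the grandchildren's generation equally among Petra, Tobias, Eira, Zubin, Hector, Henrik, and Elif: £650,000 each.

Petra receives £650,000.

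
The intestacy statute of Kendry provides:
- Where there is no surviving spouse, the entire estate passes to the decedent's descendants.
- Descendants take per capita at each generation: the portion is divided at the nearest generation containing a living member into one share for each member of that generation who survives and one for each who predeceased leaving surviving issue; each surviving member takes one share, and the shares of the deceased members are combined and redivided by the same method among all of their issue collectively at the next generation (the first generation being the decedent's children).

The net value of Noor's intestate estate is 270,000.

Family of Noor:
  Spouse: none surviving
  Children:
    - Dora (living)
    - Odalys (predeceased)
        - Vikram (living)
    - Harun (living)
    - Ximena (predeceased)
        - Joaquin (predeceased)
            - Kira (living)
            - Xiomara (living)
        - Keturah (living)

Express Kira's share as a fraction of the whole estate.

Kira receives 1/12 of the estate.

The entire 270,000 passes to the descendants.
That amount (270,000) is divided at the children's generation into 4 shares of 67,500. Dora and Harun each take 67,500. The 2 shares of the deceased (Odalys and Ximena) are combined into a pool of 135,000.
That pool (135,000) is divided at the grandchildren's generation into 3 shares of 45,000. Vikram and Keturah each take 45,000. The remaining share for the deceased Joaquin (45,000) is carried to the next generation.
That pool (45,000) is divided at the great-grandchildren's generation equally among Kira and Xiomara: 22,500 each.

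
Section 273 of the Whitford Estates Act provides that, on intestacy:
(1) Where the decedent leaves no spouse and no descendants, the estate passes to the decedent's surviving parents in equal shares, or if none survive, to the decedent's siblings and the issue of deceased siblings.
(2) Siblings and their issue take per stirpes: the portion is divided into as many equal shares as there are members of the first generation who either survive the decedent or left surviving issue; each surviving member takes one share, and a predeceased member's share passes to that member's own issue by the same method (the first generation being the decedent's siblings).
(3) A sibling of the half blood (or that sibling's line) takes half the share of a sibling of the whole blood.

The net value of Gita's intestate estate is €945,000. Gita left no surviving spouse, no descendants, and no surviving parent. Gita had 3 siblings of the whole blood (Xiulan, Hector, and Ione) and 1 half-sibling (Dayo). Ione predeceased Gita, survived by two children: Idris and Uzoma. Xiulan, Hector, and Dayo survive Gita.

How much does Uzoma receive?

Uzoma receives €135,000.

The entire €945,000 passes to the siblings and their issue.
Counting each half-blood sibling's line as half a unit, there are 7/2 units in €945,000, so one unit is €270,000. Whole-blood lines (Xiulan, Hector, and Ione) take €270,000 each; half-blood lines (Dayo) take €135,000 each.
Ione's share (€270,000) is divided into 2 shares of €135,000: Idris and Uzoma each take €135,000.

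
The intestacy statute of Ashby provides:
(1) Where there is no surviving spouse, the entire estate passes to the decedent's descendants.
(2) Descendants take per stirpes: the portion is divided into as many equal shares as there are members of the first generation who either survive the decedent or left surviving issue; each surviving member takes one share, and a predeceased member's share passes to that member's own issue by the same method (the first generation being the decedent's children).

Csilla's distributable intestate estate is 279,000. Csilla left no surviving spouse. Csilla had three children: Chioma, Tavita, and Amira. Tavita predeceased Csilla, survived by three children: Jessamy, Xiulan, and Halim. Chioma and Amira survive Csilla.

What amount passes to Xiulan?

The entire 279,000 passes to the descendants.
That amount (279,000) is divided into 3 shares of 93,000: Chioma and Amira each take 93,000; Tavita's 93,000 share passes to Tavita's issue.
Tavita's share (93,000) is divided into 3 shares of 31,000: Jessamy, Xiulan, and Halim each take 31,000.

Xiulan receives 31,000.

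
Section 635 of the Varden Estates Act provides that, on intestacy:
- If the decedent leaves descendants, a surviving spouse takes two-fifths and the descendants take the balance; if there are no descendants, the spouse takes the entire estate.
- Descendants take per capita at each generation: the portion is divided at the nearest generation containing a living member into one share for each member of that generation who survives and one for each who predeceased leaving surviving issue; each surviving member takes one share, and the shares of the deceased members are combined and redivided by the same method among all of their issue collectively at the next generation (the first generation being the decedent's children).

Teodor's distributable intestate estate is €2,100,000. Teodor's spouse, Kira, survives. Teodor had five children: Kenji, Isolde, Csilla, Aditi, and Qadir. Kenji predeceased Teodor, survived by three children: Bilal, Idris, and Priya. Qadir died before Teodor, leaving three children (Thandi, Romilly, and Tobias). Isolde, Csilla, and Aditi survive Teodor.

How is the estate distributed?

Kira: €840,000; Bilal: €84,000; Idris: €84,000; Priya: €84,000; Isolde: €252,000; Csilla: €252,000; Aditi: €252,000; Thandi: €84,000; Romilly: €84,000; Tobias: €84,000

Kira takes two-fifths of €2,100,000 = €840,000. The remaining €1,260,000 passes to the descendants.
The descendants' portion (€1,260,000) is divided at the children's generation into 5 shares of €252,000. Isolde, Csilla, and Aditi each take €252,000. The 2 shares of the deceased (Kenji and Qadir) are combined into a pool of €504,000.
That pool (€504,000) is divided at the grandchildren's generation equally among Bilal, Idris, Priya, Thandi, Romilly, and Tobias: €84,000 each.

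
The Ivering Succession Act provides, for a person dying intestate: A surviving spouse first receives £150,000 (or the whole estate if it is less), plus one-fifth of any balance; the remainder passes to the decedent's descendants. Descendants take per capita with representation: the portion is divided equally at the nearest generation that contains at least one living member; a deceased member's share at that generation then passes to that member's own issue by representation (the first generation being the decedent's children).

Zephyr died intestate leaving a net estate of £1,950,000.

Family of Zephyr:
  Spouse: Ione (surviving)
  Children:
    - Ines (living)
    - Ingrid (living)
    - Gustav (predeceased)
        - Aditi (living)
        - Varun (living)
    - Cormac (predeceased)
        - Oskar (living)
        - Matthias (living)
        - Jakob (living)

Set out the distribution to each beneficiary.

Ione: £510,000; Ines: £360,000; Ingrid: £360,000; Aditi: £180,000; Varun: £180,000; Oskar: £120,000; Matthias: £120,000; Jakob: £120,000

Ione first takes £150,000, leaving a balance of £1,800,000. Ione then takes one-fifth of the balance (£360,000), for a total of £510,000. The remaining £1,440,000 passes to the descendants.
The descendants' portion (£1,440,000) is divided into 4 shares of £360,000: Ines and Ingrid each take £360,000; Gustav's £360,000 share passes to Gustav's issue; Cormac's £360,000 share passes to Cormac's issue.
Gustav's share (£360,000) is divided into 2 shares of £180,000: Aditi and Varun each take £180,000.
Cormac's share (£360,000) is divided into 3 shares of £120,000: Oskar, Matthias, and Jakob each take £120,000.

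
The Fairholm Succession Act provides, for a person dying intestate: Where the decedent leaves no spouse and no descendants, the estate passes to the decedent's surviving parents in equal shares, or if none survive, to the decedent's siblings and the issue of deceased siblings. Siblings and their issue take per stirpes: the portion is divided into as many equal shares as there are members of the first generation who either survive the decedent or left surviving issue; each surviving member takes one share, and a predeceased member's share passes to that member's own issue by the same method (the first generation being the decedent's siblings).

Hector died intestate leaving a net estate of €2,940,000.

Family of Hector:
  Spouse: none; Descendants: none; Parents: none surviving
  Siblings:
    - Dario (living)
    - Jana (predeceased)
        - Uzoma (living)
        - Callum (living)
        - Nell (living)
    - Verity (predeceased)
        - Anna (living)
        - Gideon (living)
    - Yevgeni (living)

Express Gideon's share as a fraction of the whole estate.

Gideon receives 1/8 of the estate.

The entire €2,940,000 passes to the siblings and their issue.
That amount (€2,940,000) is divided into 4 shares of €735,000: Dario and Yevgeni each take €735,000; Jana's €735,000 share passes to Jana's issue; Verity's €735,000 share passes to Verity's issue.
Jana's share (€735,000) is divided into 3 shares of €245,000: Uzoma, Callum, and Nell each take €245,000.
Verity's share (€735,000) is divided into 2 shares of €367,500: Anna and Gideon each take €367,500.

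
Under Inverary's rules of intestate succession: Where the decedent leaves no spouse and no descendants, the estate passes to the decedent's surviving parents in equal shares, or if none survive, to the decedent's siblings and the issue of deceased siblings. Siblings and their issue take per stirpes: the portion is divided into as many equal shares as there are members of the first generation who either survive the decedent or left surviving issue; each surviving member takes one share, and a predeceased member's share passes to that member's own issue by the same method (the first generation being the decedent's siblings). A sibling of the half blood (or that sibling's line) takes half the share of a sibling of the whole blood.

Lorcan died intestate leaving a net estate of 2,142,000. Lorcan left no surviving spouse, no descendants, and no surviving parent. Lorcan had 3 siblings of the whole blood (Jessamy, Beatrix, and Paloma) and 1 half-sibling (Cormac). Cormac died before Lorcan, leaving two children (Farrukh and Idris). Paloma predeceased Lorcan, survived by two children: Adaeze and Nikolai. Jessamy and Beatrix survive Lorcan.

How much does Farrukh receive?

The entire 2,142,000 passes to the siblings and their issue.
Counting each half-blood sibling's line as half a unit, there are 7/2 units in 2,142,000, so one unit is 612,000. Whole-blood lines (Jessamy, Beatrix, and Paloma) take 612,000 each; half-blood lines (Cormac) take 306,000 each.
Cormac's share (306,000) is divided into 2 shares of 153,000: Farrukh and Idris each take 153,000.
Paloma's share (612,000) is divided into 2 shares of 306,000: Adaeze and Nikolai each take 306,000.

Farrukh receives 153,000.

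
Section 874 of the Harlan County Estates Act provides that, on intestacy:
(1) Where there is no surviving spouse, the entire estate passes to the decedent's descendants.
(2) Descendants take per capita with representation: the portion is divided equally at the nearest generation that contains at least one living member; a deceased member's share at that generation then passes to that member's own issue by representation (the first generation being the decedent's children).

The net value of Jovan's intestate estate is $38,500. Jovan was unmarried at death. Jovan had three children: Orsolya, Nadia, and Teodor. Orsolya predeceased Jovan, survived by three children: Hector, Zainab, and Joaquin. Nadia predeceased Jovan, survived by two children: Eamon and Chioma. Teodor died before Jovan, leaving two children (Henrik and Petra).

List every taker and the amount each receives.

Hector: $5,500; Zainab: $5,500; Joaquin: $5,500; Eamon: $5,500; Chioma: $5,500; Henrik: $5,500; Petra: $5,500

The entire $38,500 passes to the descendants.
No child survives, so the initial division is made at the grandchildren's generation.
That amount ($38,500) is divided into 7 shares of $5,500: Hector, Zainab, Joaquin, Eamon, Chioma, Henrik, and Petra each take $5,500.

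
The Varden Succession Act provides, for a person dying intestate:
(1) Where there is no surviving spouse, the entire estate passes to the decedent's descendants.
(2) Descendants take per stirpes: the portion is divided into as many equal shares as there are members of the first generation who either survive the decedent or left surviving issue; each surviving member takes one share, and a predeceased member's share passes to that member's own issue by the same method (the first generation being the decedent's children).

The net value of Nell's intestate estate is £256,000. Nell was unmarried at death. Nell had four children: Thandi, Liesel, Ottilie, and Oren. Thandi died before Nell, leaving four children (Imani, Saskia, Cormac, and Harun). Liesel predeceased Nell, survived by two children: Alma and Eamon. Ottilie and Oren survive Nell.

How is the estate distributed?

Imani: £16,000; Saskia: £16,000; Cormac: £16,000; Harun: £16,000; Alma: £32,000; Eamon: £32,000; Ottilie: £64,000; Oren: £64,000

The entire £256,000 passes to the descendants.
That amount (£256,000) is divided into 4 shares of £64,000: Ottilie and Oren each take £64,000; Thandi's £64,000 share passes to Thandi's issue; Liesel's £64,000 share passes to Liesel's issue.
Thandi's share (£64,000) is divided into 4 shares of £16,000: Imani, Saskia, Cormac, and Harun each take £16,000.
Liesel's share (£64,000) is divided into 2 shares of £32,000: Alma and Eamon each take £32,000.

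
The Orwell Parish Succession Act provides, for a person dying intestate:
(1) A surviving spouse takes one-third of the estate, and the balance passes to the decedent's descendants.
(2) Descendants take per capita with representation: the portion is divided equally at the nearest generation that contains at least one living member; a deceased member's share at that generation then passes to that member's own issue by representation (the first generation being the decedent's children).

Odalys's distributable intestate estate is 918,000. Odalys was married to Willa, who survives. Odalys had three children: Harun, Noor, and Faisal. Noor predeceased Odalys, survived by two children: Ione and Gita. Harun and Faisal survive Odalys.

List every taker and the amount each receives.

Willa takes one-third of 918,000 = 306,000. The remaining 612,000 passes to the descendants.
The descendants' portion (612,000) is divided into 3 shares of 204,000: Harun and Faisal each take 204,000; Noor's 204,000 share passes to Noor's issue.
Noor's share (204,000) is divided into 2 shares of 102,000: Ione and Gita each take 102,000.

Willa: 306,000; Harun: 204,000; Ione: 102,000; Gita: 102,000; Faisal: 204,000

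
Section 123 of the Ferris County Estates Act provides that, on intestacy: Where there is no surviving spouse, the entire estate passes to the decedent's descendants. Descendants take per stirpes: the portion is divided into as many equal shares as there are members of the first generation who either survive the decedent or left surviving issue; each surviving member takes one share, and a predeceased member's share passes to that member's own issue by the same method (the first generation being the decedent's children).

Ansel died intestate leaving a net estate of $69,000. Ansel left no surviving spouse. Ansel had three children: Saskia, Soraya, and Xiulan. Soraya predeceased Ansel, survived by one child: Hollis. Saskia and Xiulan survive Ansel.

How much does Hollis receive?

The entire $69,000 passes to the descendants.
That amount ($69,000) is divided into 3 shares of $23,000: Saskia and Xiulan each take $23,000; Soraya's $23,000 share passes to Soraya's issue.
Soraya's share ($23,000) passes entirely to Hollis.

Hollis receives $23,000.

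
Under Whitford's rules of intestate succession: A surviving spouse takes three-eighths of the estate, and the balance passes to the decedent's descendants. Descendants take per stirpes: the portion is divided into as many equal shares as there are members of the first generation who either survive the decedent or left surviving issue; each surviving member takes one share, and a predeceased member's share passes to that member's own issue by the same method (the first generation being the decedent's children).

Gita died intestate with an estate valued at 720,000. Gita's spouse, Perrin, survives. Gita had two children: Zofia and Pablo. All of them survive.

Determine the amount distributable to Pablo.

Pablo receives 225,000.

Perrin takes three-eighths of 720,000 = 270,000. The remaining 450,000 passes to the descendants.
The descendants' portion (450,000) is divided into 2 shares of 225,000: Zofia and Pablo each take 225,000.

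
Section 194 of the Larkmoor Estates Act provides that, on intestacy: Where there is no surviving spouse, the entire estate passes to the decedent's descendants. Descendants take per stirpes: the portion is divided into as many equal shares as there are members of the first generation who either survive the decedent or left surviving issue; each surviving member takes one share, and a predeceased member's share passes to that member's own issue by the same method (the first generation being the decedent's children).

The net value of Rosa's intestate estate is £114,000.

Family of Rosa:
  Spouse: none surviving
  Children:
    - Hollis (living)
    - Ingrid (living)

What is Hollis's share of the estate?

Hollis receives £57,000.

The entire £114,000 passes to the descendants.
That amount (£114,000) is divided into 2 shares of £57,000: Hollis and Ingrid each take £57,000.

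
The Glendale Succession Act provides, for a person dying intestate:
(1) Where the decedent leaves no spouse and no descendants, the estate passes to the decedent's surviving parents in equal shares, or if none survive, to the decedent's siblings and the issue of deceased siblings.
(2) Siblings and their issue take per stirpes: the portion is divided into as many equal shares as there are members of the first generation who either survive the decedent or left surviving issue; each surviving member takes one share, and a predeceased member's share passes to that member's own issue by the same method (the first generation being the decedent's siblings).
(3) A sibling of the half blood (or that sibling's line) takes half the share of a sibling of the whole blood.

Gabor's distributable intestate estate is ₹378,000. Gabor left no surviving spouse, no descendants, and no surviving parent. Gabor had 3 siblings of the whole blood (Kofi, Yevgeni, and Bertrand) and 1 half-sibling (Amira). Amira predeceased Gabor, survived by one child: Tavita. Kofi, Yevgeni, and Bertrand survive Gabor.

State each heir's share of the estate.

Kofi: ₹108,000; Yevgeni: ₹108,000; Tavita: ₹54,000; Bertrand: ₹108,000

The entire ₹378,000 passes to the siblings and their issue.
Counting each half-blood sibling's line as half a unit, there are 7/2 units in ₹378,000, so one unit is ₹108,000. Whole-blood lines (Kofi, Yevgeni, and Bertrand) take ₹108,000 each; half-blood lines (Amira) take ₹54,000 each.
Amira's share (₹54,000) passes entirely to Tavita.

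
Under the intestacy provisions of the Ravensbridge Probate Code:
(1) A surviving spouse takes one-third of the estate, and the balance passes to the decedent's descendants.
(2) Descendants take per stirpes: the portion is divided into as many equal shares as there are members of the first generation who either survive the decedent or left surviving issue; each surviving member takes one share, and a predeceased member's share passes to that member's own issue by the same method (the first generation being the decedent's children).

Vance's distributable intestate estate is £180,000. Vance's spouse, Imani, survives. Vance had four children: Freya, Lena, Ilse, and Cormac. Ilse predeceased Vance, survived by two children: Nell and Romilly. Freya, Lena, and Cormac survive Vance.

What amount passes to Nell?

Nell receives £15,000.

Imani takes one-third of £180,000 = £60,000. The remaining £120,000 passes to the descendants.
The descendants' portion (£120,000) is divided into 4 shares of £30,000: Freya, Lena, and Cormac each take £30,000; Ilse's £30,000 share passes to Ilse's issue.
Ilse's share (£30,000) is divided into 2 shares of £15,000: Nell and Romilly each take £15,000.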